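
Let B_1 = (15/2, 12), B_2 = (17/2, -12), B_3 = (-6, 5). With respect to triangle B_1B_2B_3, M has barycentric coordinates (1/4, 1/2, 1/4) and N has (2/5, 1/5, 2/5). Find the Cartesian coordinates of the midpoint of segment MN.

(277/80, 53/40)

Barycentric coordinates of the midpoint are the average: (13/40, 7/20, 13/40).
Converting: (13/40)·B_1 + (7/20)·B_2 + (13/40)·B_3 = (277/80, 53/40).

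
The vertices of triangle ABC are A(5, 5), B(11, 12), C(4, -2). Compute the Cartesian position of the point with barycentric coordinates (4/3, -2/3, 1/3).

(2/3, -2)

P = (4/3)·A + (-2/3)·B + (1/3)·C.
x-coordinate: (4/3)·5 + (-2/3)·11 + (1/3)·4 = 2/3.
y-coordinate: (4/3)·5 + (-2/3)·12 + (1/3)·(-2) = -2.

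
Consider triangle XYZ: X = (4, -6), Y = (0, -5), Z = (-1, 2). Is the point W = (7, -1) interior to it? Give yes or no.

no

Barycentric coordinates of W: (53/27, -49/27, 23/27).
The three coordinates are positive, negative, positive; a point is interior exactly when all three are positive.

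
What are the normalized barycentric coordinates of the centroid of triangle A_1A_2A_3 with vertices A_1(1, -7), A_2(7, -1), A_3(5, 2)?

The centroid is the average of the vertices, so each weight is 1/3.

(1/3, 1/3, 1/3)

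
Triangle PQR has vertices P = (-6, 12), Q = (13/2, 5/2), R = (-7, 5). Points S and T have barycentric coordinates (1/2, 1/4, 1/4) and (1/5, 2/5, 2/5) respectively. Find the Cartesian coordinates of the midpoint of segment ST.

(-181/80, 531/80)

Barycentric coordinates of the midpoint are the average: (7/20, 13/40, 13/40).
Converting: (7/20)·P + (13/40)·Q + (13/40)·R = (-181/80, 531/80).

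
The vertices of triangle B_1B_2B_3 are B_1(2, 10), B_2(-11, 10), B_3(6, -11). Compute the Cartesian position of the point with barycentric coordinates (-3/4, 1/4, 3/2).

M = (-3/4)·B_1 + (1/4)·B_2 + (3/2)·B_3.
x-coordinate: (-3/4)·2 + (1/4)·(-11) + (3/2)·6 = 19/4.
y-coordinate: (-3/4)·10 + (1/4)·10 + (3/2)·(-11) = -43/2.

(19/4, -43/2)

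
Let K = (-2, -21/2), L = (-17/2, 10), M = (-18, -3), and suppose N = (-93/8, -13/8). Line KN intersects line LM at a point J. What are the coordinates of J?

(-89/6, 4/3)

Barycentric coordinates of N with respect to KLM: (1/4, 1/4, 1/2).
On side LM the K-coordinate is zero; dropping N's K-weight 1/4 and renormalizing the remaining 1/4 : 1/2 gives weights 1/3, 2/3 on L, M.
J = (1/3)·(-17/2, 10) + (2/3)·(-18, -3) = (-89/6, 4/3).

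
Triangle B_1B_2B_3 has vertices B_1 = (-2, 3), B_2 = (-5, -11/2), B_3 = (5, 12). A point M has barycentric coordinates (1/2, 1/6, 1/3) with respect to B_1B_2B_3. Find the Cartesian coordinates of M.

M = (1/2)·B_1 + (1/6)·B_2 + (1/3)·B_3.
x-coordinate: (1/2)·(-2) + (1/6)·(-5) + (1/3)·5 = -1/6.
y-coordinate: (1/2)·3 + (1/6)·(-11/2) + (1/3)·12 = 55/12.

(-1/6, 55/12)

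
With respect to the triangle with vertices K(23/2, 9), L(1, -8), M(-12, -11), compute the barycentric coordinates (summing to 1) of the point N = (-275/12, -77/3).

Signed area of the reference triangle: [KLM] = ½·((23/2)·(-8−(-11)) + 1·(-11−9) + (-12)·(9−(-8))) = ½·(69/2 − 20 − 204) = -379/4.
[NLM] = ½·((-275/12)·(-8−(-11)) + 1·(-11−(-77/3)) + (-12)·(-77/3−(-8))) = ½·(-275/4 + 44/3 + 212) = 1895/24, so the K-coordinate is (1895/24)/(-379/4) = -5/6.
[KNM] = ½·((23/2)·(-77/3−(-11)) + (-275/12)·(-11−9) + (-12)·(9−(-77/3))) = ½·(-506/3 + 1375/3 − 416) = -379/6, so the L-coordinate is 2/3.
[KLN] = ½·((23/2)·(-8−(-77/3)) + 1·(-77/3−9) + (-275/12)·(9−(-8))) = ½·(1219/6 − 104/3 − 4675/12) = -2653/24, so the M-coordinate is 7/6.
Check: -5/6 + 2/3 + 7/6 = 1.

(-5/6, 2/3, 7/6)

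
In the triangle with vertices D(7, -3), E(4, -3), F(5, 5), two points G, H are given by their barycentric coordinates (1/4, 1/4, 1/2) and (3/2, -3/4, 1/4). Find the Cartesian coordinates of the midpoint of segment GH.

(7, 0)

Barycentric coordinates of the midpoint are the average: (7/8, -1/4, 3/8).
Converting: (7/8)·D + (-1/4)·E + (3/8)·F = (7, 0).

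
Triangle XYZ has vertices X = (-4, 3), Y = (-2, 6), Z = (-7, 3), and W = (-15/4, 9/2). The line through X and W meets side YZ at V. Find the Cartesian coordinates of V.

(-11/3, 5)

Barycentric coordinates of W with respect to XYZ: (1/4, 1/2, 1/4).
On side YZ the X-coordinate is zero; dropping W's X-weight 1/4 and renormalizing the remaining 1/2 : 1/4 gives weights 2/3, 1/3 on Y, Z.
V = (2/3)·(-2, 6) + (1/3)·(-7, 3) = (-11/3, 5).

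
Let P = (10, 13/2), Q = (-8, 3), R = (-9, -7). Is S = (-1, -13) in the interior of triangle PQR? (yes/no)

no

Barycentric coordinates of S: (172/353, -444/353, 625/353).
The three coordinates are positive, negative, positive; a point is interior exactly when all three are positive.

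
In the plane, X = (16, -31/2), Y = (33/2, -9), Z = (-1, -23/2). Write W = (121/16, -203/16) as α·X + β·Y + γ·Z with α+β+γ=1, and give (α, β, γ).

Signed area of the reference triangle: [XYZ] = ½·(16·(-9−(-23/2)) + (33/2)·(-23/2−(-31/2)) + (-1)·(-31/2−(-9))) = ½·(40 + 66 + 13/2) = 225/4.
[WYZ] = ½·((121/16)·(-9−(-23/2)) + (33/2)·(-23/2−(-203/16)) + (-1)·(-203/16−(-9))) = ½·(605/32 + 627/32 + 59/16) = 675/32, so the X-coordinate is (675/32)/(225/4) = 3/8.
[XWZ] = ½·(16·(-203/16−(-23/2)) + (121/16)·(-23/2−(-31/2)) + (-1)·(-31/2−(-203/16))) = ½·(-19 + 121/4 + 45/16) = 225/32, so the Y-coordinate is 1/8.
[XYW] = ½·(16·(-9−(-203/16)) + (33/2)·(-203/16−(-31/2)) + (121/16)·(-31/2−(-9))) = ½·(59 + 1485/32 − 1573/32) = 225/8, so the Z-coordinate is 1/2.
Check: 3/8 + 1/8 + 1/2 = 1.

(3/8, 1/8, 1/2)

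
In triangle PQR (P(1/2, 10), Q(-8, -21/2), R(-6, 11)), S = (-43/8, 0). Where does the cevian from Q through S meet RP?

(-11/4, 21/2)

Barycentric coordinates of S with respect to PQR: (1/4, 1/2, 1/4).
On side RP the Q-coordinate is zero; dropping S's Q-weight 1/2 and renormalizing the remaining 1/4 : 1/4 gives weights 1/2, 1/2 on R, P.
T = (1/2)·(-6, 11) + (1/2)·(1/2, 10) = (-11/4, 21/2).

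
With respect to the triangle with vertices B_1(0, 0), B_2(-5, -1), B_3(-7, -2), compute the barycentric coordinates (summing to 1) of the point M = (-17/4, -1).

(1/4, 1/2, 1/4)

Signed area of the reference triangle: [B_1B_2B_3] = ½·(0·(-1−(-2)) + (-5)·(-2−0) + (-7)·(0−(-1))) = ½·(0 + 10 − 7) = 3/2.
[MB_2B_3] = ½·((-17/4)·(-1−(-2)) + (-5)·(-2−(-1)) + (-7)·(-1−(-1))) = ½·(-17/4 + 5 + 0) = 3/8, so the B_1-coordinate is (3/8)/(3/2) = 1/4.
[B_1MB_3] = ½·(0·(-1−(-2)) + (-17/4)·(-2−0) + (-7)·(0−(-1))) = ½·(0 + 17/2 − 7) = 3/4, so the B_2-coordinate is 1/2.
[B_1B_2M] = ½·(0·(-1−(-1)) + (-5)·(-1−0) + (-17/4)·(0−(-1))) = ½·(0 + 5 − 17/4) = 3/8, so the B_3-coordinate is 1/4.
Check: 1/4 + 1/2 + 1/4 = 1.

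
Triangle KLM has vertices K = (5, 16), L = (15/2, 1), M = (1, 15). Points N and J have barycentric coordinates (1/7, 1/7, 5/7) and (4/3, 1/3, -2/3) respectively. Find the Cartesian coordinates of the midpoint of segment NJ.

(11/2, 521/42)

Barycentric coordinates of the midpoint are the average: (31/42, 5/21, 1/42).
Converting: (31/42)·K + (5/21)·L + (1/42)·M = (11/2, 521/42).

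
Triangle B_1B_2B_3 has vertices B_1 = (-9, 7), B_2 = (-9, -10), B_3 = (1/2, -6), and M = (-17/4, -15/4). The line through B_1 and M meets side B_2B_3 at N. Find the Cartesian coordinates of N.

Barycentric coordinates of M with respect to B_1B_2B_3: (1/4, 1/4, 1/2).
On side B_2B_3 the B_1-coordinate is zero; dropping M's B_1-weight 1/4 and renormalizing the remaining 1/4 : 1/2 gives weights 1/3, 2/3 on B_2, B_3.
N = (1/3)·(-9, -10) + (2/3)·(1/2, -6) = (-8/3, -22/3).

(-8/3, -22/3)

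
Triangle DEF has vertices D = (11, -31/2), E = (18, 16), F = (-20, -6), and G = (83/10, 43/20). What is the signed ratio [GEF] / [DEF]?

3/10

[DEF] = ½·(11·(16−(-6)) + 18·(-6−(-31/2)) + (-20)·(-31/2−16)) = ½·(242 + 171 + 630) = 1043/2.
[GEF] = ½·((83/10)·(16−(-6)) + 18·(-6−(43/20)) + (-20)·(43/20−16)) = ½·(913/5 − 1467/10 + 277) = 3129/20, so the ratio is (3129/20)/(1043/2) = 3/10.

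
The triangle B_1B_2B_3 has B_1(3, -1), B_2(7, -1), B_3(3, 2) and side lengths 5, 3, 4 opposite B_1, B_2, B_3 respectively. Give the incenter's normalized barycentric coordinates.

The incenter has barycentric coordinates proportional to the opposite side lengths: (5 : 3 : 4).
Normalizing by 5+3+4 = 12 gives (5/12, 1/4, 1/3).

(5/12, 1/4, 1/3)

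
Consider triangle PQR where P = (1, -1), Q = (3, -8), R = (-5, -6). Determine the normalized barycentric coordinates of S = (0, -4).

Signed area of the reference triangle: [PQR] = ½·(1·(-8−(-6)) + 3·(-6−(-1)) + (-5)·(-1−(-8))) = ½·(-2 − 15 − 35) = -26.
[SQR] = ½·(0·(-8−(-6)) + 3·(-6−(-4)) + (-5)·(-4−(-8))) = ½·(0 − 6 − 20) = -13, so the P-coordinate is (-13)/(-26) = 1/2.
[PSR] = ½·(1·(-4−(-6)) + 0·(-6−(-1)) + (-5)·(-1−(-4))) = ½·(2 + 0 − 15) = -13/2, so the Q-coordinate is 1/4.
[PQS] = ½·(1·(-8−(-4)) + 3·(-4−(-1)) + 0·(-1−(-8))) = ½·(-4 − 9 + 0) = -13/2, so the R-coordinate is 1/4.
Check: 1/2 + 1/4 + 1/4 = 1.

(1/2, 1/4, 1/4)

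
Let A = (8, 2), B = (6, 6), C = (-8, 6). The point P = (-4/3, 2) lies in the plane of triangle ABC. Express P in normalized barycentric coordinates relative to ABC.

(1, -2/3, 2/3)

Signed area of the reference triangle: [ABC] = ½·(8·(6−6) + 6·(6−2) + (-8)·(2−6)) = ½·(0 + 24 + 32) = 28.
[PBC] = ½·((-4/3)·(6−6) + 6·(6−2) + (-8)·(2−6)) = ½·(0 + 24 + 32) = 28, so the A-coordinate is 28/28 = 1.
[APC] = ½·(8·(2−6) + (-4/3)·(6−2) + (-8)·(2−2)) = ½·(-32 − 16/3 + 0) = -56/3, so the B-coordinate is -2/3.
[ABP] = ½·(8·(6−2) + 6·(2−2) + (-4/3)·(2−6)) = ½·(32 + 0 + 16/3) = 56/3, so the C-coordinate is 2/3.
Check: 1 − 2/3 + 2/3 = 1.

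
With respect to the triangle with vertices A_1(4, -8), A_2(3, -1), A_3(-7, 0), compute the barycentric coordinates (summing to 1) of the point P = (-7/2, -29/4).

(1, -3/4, 3/4)

Signed area of the reference triangle: [A_1A_2A_3] = ½·(4·(-1−0) + 3·(0−(-8)) + (-7)·(-8−(-1))) = ½·(-4 + 24 + 49) = 69/2.
[PA_2A_3] = ½·((-7/2)·(-1−0) + 3·(0−(-29/4)) + (-7)·(-29/4−(-1))) = ½·(7/2 + 87/4 + 175/4) = 69/2, so the A_1-coordinate is (69/2)/(69/2) = 1.
[A_1PA_3] = ½·(4·(-29/4−0) + (-7/2)·(0−(-8)) + (-7)·(-8−(-29/4))) = ½·(-29 − 28 + 21/4) = -207/8, so the A_2-coordinate is -3/4.
[A_1A_2P] = ½·(4·(-1−(-29/4)) + 3·(-29/4−(-8)) + (-7/2)·(-8−(-1))) = ½·(25 + 9/4 + 49/2) = 207/8, so the A_3-coordinate is 3/4.
Check: 1 − 3/4 + 3/4 = 1.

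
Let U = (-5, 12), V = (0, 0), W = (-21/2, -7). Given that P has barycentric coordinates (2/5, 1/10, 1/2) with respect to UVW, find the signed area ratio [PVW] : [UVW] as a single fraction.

2/5

The signed ratio [PVW]/[UVW] equals the barycentric coordinate of P at vertex U, which is 2/5.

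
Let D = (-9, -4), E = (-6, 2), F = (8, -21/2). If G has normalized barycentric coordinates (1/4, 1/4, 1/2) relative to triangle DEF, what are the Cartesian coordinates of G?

(1/4, -23/4)

G = (1/4)·D + (1/4)·E + (1/2)·F.
x-coordinate: (1/4)·(-9) + (1/4)·(-6) + (1/2)·8 = 1/4.
y-coordinate: (1/4)·(-4) + (1/4)·2 + (1/2)·(-21/2) = -23/4.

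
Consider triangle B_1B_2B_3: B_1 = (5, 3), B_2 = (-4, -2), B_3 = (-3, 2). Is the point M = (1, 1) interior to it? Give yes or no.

yes

Barycentric coordinates of M: (17/31, 12/31, 2/31).
The three coordinates are positive, positive, positive; a point is interior exactly when all three are positive.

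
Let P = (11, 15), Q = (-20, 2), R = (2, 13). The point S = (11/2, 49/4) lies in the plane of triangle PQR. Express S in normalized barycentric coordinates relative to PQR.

(1, 1/4, -1/4)

Signed area of the reference triangle: [PQR] = ½·(11·(2−13) + (-20)·(13−15) + 2·(15−2)) = ½·(-121 + 40 + 26) = -55/2.
[SQR] = ½·((11/2)·(2−13) + (-20)·(13−(49/4)) + 2·(49/4−2)) = ½·(-121/2 − 15 + 41/2) = -55/2, so the P-coordinate is (-55/2)/(-55/2) = 1.
[PSR] = ½·(11·(49/4−13) + (11/2)·(13−15) + 2·(15−(49/4))) = ½·(-33/4 − 11 + 11/2) = -55/8, so the Q-coordinate is 1/4.
[PQS] = ½·(11·(2−(49/4)) + (-20)·(49/4−15) + (11/2)·(15−2)) = ½·(-451/4 + 55 + 143/2) = 55/8, so the R-coordinate is -1/4.
Check: 1 + 1/4 − 1/4 = 1.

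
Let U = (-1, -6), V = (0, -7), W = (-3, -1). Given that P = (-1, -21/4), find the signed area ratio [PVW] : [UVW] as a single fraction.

[UVW] = ½·((-1)·(-7−(-1)) + 0·(-1−(-6)) + (-3)·(-6−(-7))) = ½·(6 + 0 − 3) = 3/2.
[PVW] = ½·((-1)·(-7−(-1)) + 0·(-1−(-21/4)) + (-3)·(-21/4−(-7))) = ½·(6 + 0 − 21/4) = 3/8, so the ratio is (3/8)/(3/2) = 1/4.

1/4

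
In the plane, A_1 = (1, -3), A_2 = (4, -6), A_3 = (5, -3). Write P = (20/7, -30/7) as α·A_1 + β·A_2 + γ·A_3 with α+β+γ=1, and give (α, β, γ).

Signed area of the reference triangle: [A_1A_2A_3] = ½·(1·(-6−(-3)) + 4·(-3−(-3)) + 5·(-3−(-6))) = ½·(-3 + 0 + 15) = 6.
[PA_2A_3] = ½·((20/7)·(-6−(-3)) + 4·(-3−(-30/7)) + 5·(-30/7−(-6))) = ½·(-60/7 + 36/7 + 60/7) = 18/7, so the A_1-coordinate is (18/7)/6 = 3/7.
[A_1PA_3] = ½·(1·(-30/7−(-3)) + (20/7)·(-3−(-3)) + 5·(-3−(-30/7))) = ½·(-9/7 + 0 + 45/7) = 18/7, so the A_2-coordinate is 3/7.
[A_1A_2P] = ½·(1·(-6−(-30/7)) + 4·(-30/7−(-3)) + (20/7)·(-3−(-6))) = ½·(-12/7 − 36/7 + 60/7) = 6/7, so the A_3-coordinate is 1/7.
Check: 3/7 + 3/7 + 1/7 = 1.

(3/7, 3/7, 1/7)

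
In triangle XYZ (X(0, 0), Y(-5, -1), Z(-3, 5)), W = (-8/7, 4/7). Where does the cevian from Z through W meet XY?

(-5/6, -1/6)

Barycentric coordinates of W with respect to XYZ: (5/7, 1/7, 1/7).
On side XY the Z-coordinate is zero; dropping W's Z-weight 1/7 and renormalizing the remaining 5/7 : 1/7 gives weights 5/6, 1/6 on X, Y.
V = (5/6)·(0, 0) + (1/6)·(-5, -1) = (-5/6, -1/6).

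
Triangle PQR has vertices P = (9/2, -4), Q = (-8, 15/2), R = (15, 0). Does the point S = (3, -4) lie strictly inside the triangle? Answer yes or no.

no

Barycentric coordinates of S: (728/683, 24/683, -69/683).
The three coordinates are positive, positive, negative; a point is interior exactly when all three are positive.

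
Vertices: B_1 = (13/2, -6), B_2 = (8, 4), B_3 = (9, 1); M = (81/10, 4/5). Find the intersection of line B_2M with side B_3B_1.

Barycentric coordinates of M with respect to B_1B_2B_3: (1/5, 2/5, 2/5).
On side B_3B_1 the B_2-coordinate is zero; dropping M's B_2-weight 2/5 and renormalizing the remaining 2/5 : 1/5 gives weights 2/3, 1/3 on B_3, B_1.
N = (2/3)·(9, 1) + (1/3)·(13/2, -6) = (49/6, -4/3).

(49/6, -4/3)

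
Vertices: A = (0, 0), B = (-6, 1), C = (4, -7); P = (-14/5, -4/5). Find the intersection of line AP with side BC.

(-7/2, -1)

Barycentric coordinates of P with respect to ABC: (1/5, 3/5, 1/5).
On side BC the A-coordinate is zero; dropping P's A-weight 1/5 and renormalizing the remaining 3/5 : 1/5 gives weights 3/4, 1/4 on B, C.
Q = (3/4)·(-6, 1) + (1/4)·(4, -7) = (-7/2, -1).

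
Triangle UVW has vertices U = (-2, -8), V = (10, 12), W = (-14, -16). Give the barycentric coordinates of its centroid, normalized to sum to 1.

(1/3, 1/3, 1/3)

The centroid is the average of the vertices, so each weight is 1/3.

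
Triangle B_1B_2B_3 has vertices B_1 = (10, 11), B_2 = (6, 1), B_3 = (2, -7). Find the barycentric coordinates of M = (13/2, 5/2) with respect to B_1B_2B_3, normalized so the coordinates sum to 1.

(1/4, 5/8, 1/8)

Signed area of the reference triangle: [B_1B_2B_3] = ½·(10·(1−(-7)) + 6·(-7−11) + 2·(11−1)) = ½·(80 − 108 + 20) = -4.
[MB_2B_3] = ½·((13/2)·(1−(-7)) + 6·(-7−(5/2)) + 2·(5/2−1)) = ½·(52 − 57 + 3) = -1, so the B_1-coordinate is (-1)/(-4) = 1/4.
[B_1MB_3] = ½·(10·(5/2−(-7)) + (13/2)·(-7−11) + 2·(11−(5/2))) = ½·(95 − 117 + 17) = -5/2, so the B_2-coordinate is 5/8.
[B_1B_2M] = ½·(10·(1−(5/2)) + 6·(5/2−11) + (13/2)·(11−1)) = ½·(-15 − 51 + 65) = -1/2, so the B_3-coordinate is 1/8.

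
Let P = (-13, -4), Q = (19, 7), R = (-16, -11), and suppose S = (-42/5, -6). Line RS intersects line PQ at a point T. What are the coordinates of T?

(3, 3/2)

Barycentric coordinates of S with respect to PQR: (1/5, 1/5, 3/5).
On side PQ the R-coordinate is zero; dropping S's R-weight 3/5 and renormalizing the remaining 1/5 : 1/5 gives weights 1/2, 1/2 on P, Q.
T = (1/2)·(-13, -4) + (1/2)·(19, 7) = (3, 3/2).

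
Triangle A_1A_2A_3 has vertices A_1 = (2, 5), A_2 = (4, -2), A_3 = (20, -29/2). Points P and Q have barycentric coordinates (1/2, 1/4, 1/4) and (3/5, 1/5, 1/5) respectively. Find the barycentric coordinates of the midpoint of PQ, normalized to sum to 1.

Since both coordinate triples sum to 1, the midpoint's barycentrics are the componentwise average.
(1/2+3/5)/2 = 11/20; similarly 9/40 and 9/40.

(11/20, 9/40, 9/40)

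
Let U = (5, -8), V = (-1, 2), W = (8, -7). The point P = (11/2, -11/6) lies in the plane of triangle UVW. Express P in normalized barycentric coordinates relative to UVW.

Signed area of the reference triangle: [UVW] = ½·(5·(2−(-7)) + (-1)·(-7−(-8)) + 8·(-8−2)) = ½·(45 − 1 − 80) = -18.
[PVW] = ½·((11/2)·(2−(-7)) + (-1)·(-7−(-11/6)) + 8·(-11/6−2)) = ½·(99/2 + 31/6 − 92/3) = 12, so the U-coordinate is 12/(-18) = -2/3.
[UPW] = ½·(5·(-11/6−(-7)) + (11/2)·(-7−(-8)) + 8·(-8−(-11/6))) = ½·(155/6 + 11/2 − 148/3) = -9, so the V-coordinate is 1/2.
[UVP] = ½·(5·(2−(-11/6)) + (-1)·(-11/6−(-8)) + (11/2)·(-8−2)) = ½·(115/6 − 37/6 − 55) = -21, so the W-coordinate is 7/6.
Check: -2/3 + 1/2 + 7/6 = 1.

(-2/3, 1/2, 7/6)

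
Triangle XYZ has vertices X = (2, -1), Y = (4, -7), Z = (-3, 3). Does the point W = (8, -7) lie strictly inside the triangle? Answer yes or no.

no

Barycentric coordinates of W: (20/11, 3/11, -12/11).
The three coordinates are positive, positive, negative; a point is interior exactly when all three are positive.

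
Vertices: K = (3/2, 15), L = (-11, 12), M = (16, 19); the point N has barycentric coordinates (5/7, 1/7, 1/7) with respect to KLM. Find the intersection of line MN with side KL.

Line MN meets KL where the M-coordinate vanishes; zeroing N's M-weight and renormalizing leaves K, L-weights 5/7 : 1/7 → (5/6, 1/6).
So J = (5/6)·K + (1/6)·L = (-7/12, 29/2).

(-7/12, 29/2)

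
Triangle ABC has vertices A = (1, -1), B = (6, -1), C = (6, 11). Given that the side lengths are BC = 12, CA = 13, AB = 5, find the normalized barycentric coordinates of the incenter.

(2/5, 13/30, 1/6)

The incenter has barycentric coordinates proportional to the opposite side lengths: (12 : 13 : 5).
Normalizing by 12+13+5 = 30 gives (2/5, 13/30, 1/6).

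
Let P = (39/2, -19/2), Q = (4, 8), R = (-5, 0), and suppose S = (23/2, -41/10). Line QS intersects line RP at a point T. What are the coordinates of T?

(107/8, -57/8)

Barycentric coordinates of S with respect to PQR: (3/5, 1/5, 1/5).
On side RP the Q-coordinate is zero; dropping S's Q-weight 1/5 and renormalizing the remaining 1/5 : 3/5 gives weights 1/4, 3/4 on R, P.
T = (1/4)·(-5, 0) + (3/4)·(39/2, -19/2) = (107/8, -57/8).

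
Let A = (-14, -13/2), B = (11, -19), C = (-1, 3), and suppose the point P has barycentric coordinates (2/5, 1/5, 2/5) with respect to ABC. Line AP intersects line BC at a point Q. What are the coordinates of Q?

Line AP meets BC where the A-coordinate vanishes; zeroing P's A-weight and renormalizing leaves B, C-weights 1/5 : 2/5 → (1/3, 2/3).
So Q = (1/3)·B + (2/3)·C = (3, -13/3).

(3, -13/3)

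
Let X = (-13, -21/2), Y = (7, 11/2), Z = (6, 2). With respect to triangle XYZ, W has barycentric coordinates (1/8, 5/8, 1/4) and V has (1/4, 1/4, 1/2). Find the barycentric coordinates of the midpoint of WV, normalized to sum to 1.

Since both coordinate triples sum to 1, the midpoint's barycentrics are the componentwise average.
(1/8+1/4)/2 = 3/16; similarly 7/16 and 3/8.

(3/16, 7/16, 3/8)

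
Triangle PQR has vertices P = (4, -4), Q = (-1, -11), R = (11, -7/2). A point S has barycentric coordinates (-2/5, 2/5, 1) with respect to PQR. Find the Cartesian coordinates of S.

S = (-2/5)·P + (2/5)·Q + 1·R.
x-coordinate: (-2/5)·4 + (2/5)·(-1) + 1·11 = 9.
y-coordinate: (-2/5)·(-4) + (2/5)·(-11) + 1·(-7/2) = -63/10.

(9, -63/10)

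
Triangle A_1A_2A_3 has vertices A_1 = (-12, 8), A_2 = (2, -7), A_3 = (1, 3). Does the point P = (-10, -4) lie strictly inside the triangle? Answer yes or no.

Barycentric coordinates of P: (117/125, 146/125, -138/125).
The three coordinates are positive, positive, negative; a point is interior exactly when all three are positive.

no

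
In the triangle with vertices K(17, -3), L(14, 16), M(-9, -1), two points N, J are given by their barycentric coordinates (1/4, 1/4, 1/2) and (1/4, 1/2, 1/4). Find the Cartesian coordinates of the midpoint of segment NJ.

(49/8, 39/8)

Barycentric coordinates of the midpoint are the average: (1/4, 3/8, 3/8).
Converting: (1/4)·K + (3/8)·L + (3/8)·M = (49/8, 39/8).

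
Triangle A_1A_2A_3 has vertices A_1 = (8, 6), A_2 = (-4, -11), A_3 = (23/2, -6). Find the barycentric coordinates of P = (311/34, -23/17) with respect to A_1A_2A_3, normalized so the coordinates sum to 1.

Signed area of the reference triangle: [A_1A_2A_3] = ½·(8·(-11−(-6)) + (-4)·(-6−6) + (23/2)·(6−(-11))) = ½·(-40 + 48 + 391/2) = 407/4.
[PA_2A_3] = ½·((311/34)·(-11−(-6)) + (-4)·(-6−(-23/17)) + (23/2)·(-23/17−(-11))) = ½·(-1555/34 + 316/17 + 1886/17) = 2849/68, so the A_1-coordinate is (2849/68)/(407/4) = 7/17.
[A_1PA_3] = ½·(8·(-23/17−(-6)) + (311/34)·(-6−6) + (23/2)·(6−(-23/17))) = ½·(632/17 − 1866/17 + 2875/34) = 407/68, so the A_2-coordinate is 1/17.
[A_1A_2P] = ½·(8·(-11−(-23/17)) + (-4)·(-23/17−6) + (311/34)·(6−(-11))) = ½·(-1312/17 + 500/17 + 311/2) = 3663/68, so the A_3-coordinate is 9/17.

(7/17, 1/17, 9/17)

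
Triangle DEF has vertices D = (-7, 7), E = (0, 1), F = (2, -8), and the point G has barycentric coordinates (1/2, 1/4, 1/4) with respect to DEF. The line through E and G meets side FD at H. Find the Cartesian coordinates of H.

(-4, 2)

Line EG meets FD where the E-coordinate vanishes; zeroing G's E-weight and renormalizing leaves F, D-weights 1/4 : 1/2 → (1/3, 2/3).
So H = (1/3)·F + (2/3)·D = (-4, 2).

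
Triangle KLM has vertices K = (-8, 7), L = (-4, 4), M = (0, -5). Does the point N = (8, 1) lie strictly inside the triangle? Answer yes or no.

no

Barycentric coordinates of N: (-4, 6, -1).
The three coordinates are negative, positive, negative; a point is interior exactly when all three are positive.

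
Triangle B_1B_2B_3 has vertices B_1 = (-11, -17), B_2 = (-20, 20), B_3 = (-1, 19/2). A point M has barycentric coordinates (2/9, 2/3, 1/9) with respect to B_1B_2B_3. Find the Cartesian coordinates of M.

M = (2/9)·B_1 + (2/3)·B_2 + (1/9)·B_3.
x-coordinate: (2/9)·(-11) + (2/3)·(-20) + (1/9)·(-1) = -143/9.
y-coordinate: (2/9)·(-17) + (2/3)·20 + (1/9)·(19/2) = 191/18.

(-143/9, 191/18)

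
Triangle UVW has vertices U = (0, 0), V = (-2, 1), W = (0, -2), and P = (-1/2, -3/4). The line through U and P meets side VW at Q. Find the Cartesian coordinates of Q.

Barycentric coordinates of P with respect to UVW: (1/4, 1/4, 1/2).
On side VW the U-coordinate is zero; dropping P's U-weight 1/4 and renormalizing the remaining 1/4 : 1/2 gives weights 1/3, 2/3 on V, W.
Q = (1/3)·(-2, 1) + (2/3)·(0, -2) = (-2/3, -1).

(-2/3, -1)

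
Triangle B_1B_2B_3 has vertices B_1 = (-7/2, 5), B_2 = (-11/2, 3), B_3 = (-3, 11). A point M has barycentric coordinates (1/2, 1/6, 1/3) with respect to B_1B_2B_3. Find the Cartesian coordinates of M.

(-11/3, 20/3)

M = (1/2)·B_1 + (1/6)·B_2 + (1/3)·B_3.
x-coordinate: (1/2)·(-7/2) + (1/6)·(-11/2) + (1/3)·(-3) = -11/3.
y-coordinate: (1/2)·5 + (1/6)·3 + (1/3)·11 = 20/3.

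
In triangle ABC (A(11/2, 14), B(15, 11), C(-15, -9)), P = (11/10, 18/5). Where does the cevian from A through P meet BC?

Barycentric coordinates of P with respect to ABC: (1/5, 2/5, 2/5).
On side BC the A-coordinate is zero; dropping P's A-weight 1/5 and renormalizing the remaining 2/5 : 2/5 gives weights 1/2, 1/2 on B, C.
Q = (1/2)·(15, 11) + (1/2)·(-15, -9) = (0, 1).

(0, 1)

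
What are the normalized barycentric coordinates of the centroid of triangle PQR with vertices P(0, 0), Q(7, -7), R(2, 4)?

(1/3, 1/3, 1/3)

The centroid is the average of the vertices, so each weight is 1/3.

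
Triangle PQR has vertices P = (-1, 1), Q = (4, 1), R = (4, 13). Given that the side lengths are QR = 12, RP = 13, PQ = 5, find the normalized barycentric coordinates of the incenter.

(2/5, 13/30, 1/6)

The incenter has barycentric coordinates proportional to the opposite side lengths: (12 : 13 : 5).
Normalizing by 12+13+5 = 30 gives (2/5, 13/30, 1/6).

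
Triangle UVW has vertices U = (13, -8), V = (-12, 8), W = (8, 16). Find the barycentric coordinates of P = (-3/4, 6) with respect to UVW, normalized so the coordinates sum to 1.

(1/4, 1/2, 1/4)

Signed area of the reference triangle: [UVW] = ½·(13·(8−16) + (-12)·(16−(-8)) + 8·(-8−8)) = ½·(-104 − 288 − 128) = -260.
[PVW] = ½·((-3/4)·(8−16) + (-12)·(16−6) + 8·(6−8)) = ½·(6 − 120 − 16) = -65, so the U-coordinate is (-65)/(-260) = 1/4.
[UPW] = ½·(13·(6−16) + (-3/4)·(16−(-8)) + 8·(-8−6)) = ½·(-130 − 18 − 112) = -130, so the V-coordinate is 1/2.
[UVP] = ½·(13·(8−6) + (-12)·(6−(-8)) + (-3/4)·(-8−8)) = ½·(26 − 168 + 12) = -65, so the W-coordinate is 1/4.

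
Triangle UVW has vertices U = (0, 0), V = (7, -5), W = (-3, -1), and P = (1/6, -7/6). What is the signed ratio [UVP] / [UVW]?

1/3

[UVW] = ½·(0·(-5−(-1)) + 7·(-1−0) + (-3)·(0−(-5))) = ½·(0 − 7 − 15) = -11.
[UVP] = ½·(0·(-5−(-7/6)) + 7·(-7/6−0) + (1/6)·(0−(-5))) = ½·(0 − 49/6 + 5/6) = -11/3, so the ratio is (-11/3)/(-11) = 1/3.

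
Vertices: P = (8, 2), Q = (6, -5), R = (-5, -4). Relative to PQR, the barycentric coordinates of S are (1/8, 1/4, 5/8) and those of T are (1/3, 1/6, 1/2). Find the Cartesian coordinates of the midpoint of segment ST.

Barycentric coordinates of the midpoint are the average: (11/48, 5/24, 9/16).
Converting: (11/48)·P + (5/24)·Q + (9/16)·R = (13/48, -17/6).

(13/48, -17/6)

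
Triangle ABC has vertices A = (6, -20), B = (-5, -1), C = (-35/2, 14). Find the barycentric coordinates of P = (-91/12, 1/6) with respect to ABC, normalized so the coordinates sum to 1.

(1/3, 1/6, 1/2)

Signed area of the reference triangle: [ABC] = ½·(6·(-1−14) + (-5)·(14−(-20)) + (-35/2)·(-20−(-1))) = ½·(-90 − 170 + 665/2) = 145/4.
[PBC] = ½·((-91/12)·(-1−14) + (-5)·(14−(1/6)) + (-35/2)·(1/6−(-1))) = ½·(455/4 − 415/6 − 245/12) = 145/12, so the A-coordinate is (145/12)/(145/4) = 1/3.
[APC] = ½·(6·(1/6−14) + (-91/12)·(14−(-20)) + (-35/2)·(-20−(1/6))) = ½·(-83 − 1547/6 + 4235/12) = 145/24, so the B-coordinate is 1/6.
[ABP] = ½·(6·(-1−(1/6)) + (-5)·(1/6−(-20)) + (-91/12)·(-20−(-1))) = ½·(-7 − 605/6 + 1729/12) = 145/8, so the C-coordinate is 1/2.
Check: 1/3 + 1/6 + 1/2 = 1.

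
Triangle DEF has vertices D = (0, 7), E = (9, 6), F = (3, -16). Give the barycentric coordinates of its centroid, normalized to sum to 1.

(1/3, 1/3, 1/3)

The centroid is the average of the vertices, so each weight is 1/3.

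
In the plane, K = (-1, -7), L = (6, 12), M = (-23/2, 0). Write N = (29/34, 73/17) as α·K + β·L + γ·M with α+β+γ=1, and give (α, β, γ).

Signed area of the reference triangle: [KLM] = ½·((-1)·(12−0) + 6·(0−(-7)) + (-23/2)·(-7−12)) = ½·(-12 + 42 + 437/2) = 497/4.
[NLM] = ½·((29/34)·(12−0) + 6·(0−(73/17)) + (-23/2)·(73/17−12)) = ½·(174/17 − 438/17 + 3013/34) = 2485/68, so the K-coordinate is (2485/68)/(497/4) = 5/17.
[KNM] = ½·((-1)·(73/17−0) + (29/34)·(0−(-7)) + (-23/2)·(-7−(73/17))) = ½·(-73/17 + 203/34 + 2208/17) = 4473/68, so the L-coordinate is 9/17.
[KLN] = ½·((-1)·(12−(73/17)) + 6·(73/17−(-7)) + (29/34)·(-7−12)) = ½·(-131/17 + 1152/17 − 551/34) = 1491/68, so the M-coordinate is 3/17.

(5/17, 9/17, 3/17)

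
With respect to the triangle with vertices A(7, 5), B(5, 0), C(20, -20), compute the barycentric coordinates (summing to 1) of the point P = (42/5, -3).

Signed area of the reference triangle: [ABC] = ½·(7·(0−(-20)) + 5·(-20−5) + 20·(5−0)) = ½·(140 − 125 + 100) = 115/2.
[PBC] = ½·((42/5)·(0−(-20)) + 5·(-20−(-3)) + 20·(-3−0)) = ½·(168 − 85 − 60) = 23/2, so the A-coordinate is (23/2)/(115/2) = 1/5.
[APC] = ½·(7·(-3−(-20)) + (42/5)·(-20−5) + 20·(5−(-3))) = ½·(119 − 210 + 160) = 69/2, so the B-coordinate is 3/5.
[ABP] = ½·(7·(0−(-3)) + 5·(-3−5) + (42/5)·(5−0)) = ½·(21 − 40 + 42) = 23/2, so the C-coordinate is 1/5.

(1/5, 3/5, 1/5)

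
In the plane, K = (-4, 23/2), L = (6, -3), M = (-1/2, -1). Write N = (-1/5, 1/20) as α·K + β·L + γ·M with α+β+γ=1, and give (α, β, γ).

Signed area of the reference triangle: [KLM] = ½·((-4)·(-3−(-1)) + 6·(-1−(23/2)) + (-1/2)·(23/2−(-3))) = ½·(8 − 75 − 29/4) = -297/8.
[NLM] = ½·((-1/5)·(-3−(-1)) + 6·(-1−(1/20)) + (-1/2)·(1/20−(-3))) = ½·(2/5 − 63/10 − 61/40) = -297/80, so the K-coordinate is (-297/80)/(-297/8) = 1/10.
[KNM] = ½·((-4)·(1/20−(-1)) + (-1/5)·(-1−(23/2)) + (-1/2)·(23/2−(1/20))) = ½·(-21/5 + 5/2 − 229/40) = -297/80, so the L-coordinate is 1/10.
[KLN] = ½·((-4)·(-3−(1/20)) + 6·(1/20−(23/2)) + (-1/5)·(23/2−(-3))) = ½·(61/5 − 687/10 − 29/10) = -297/10, so the M-coordinate is 4/5.

(1/10, 1/10, 4/5)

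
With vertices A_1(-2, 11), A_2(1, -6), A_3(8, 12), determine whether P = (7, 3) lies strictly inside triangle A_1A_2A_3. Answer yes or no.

Barycentric coordinates of P: (-45/173, 89/173, 129/173).
The three coordinates are negative, positive, positive; a point is interior exactly when all three are positive.

no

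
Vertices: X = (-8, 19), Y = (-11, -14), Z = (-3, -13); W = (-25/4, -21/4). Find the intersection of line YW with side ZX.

Barycentric coordinates of W with respect to XYZ: (1/4, 1/4, 1/2).
On side ZX the Y-coordinate is zero; dropping W's Y-weight 1/4 and renormalizing the remaining 1/2 : 1/4 gives weights 2/3, 1/3 on Z, X.
V = (2/3)·(-3, -13) + (1/3)·(-8, 19) = (-14/3, -7/3).

(-14/3, -7/3)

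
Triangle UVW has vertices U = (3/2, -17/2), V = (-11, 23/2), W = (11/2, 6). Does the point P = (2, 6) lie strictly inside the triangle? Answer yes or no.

Barycentric coordinates of P: (7/95, 203/1045, 153/209).
The three coordinates are positive, positive, positive; a point is interior exactly when all three are positive.

yes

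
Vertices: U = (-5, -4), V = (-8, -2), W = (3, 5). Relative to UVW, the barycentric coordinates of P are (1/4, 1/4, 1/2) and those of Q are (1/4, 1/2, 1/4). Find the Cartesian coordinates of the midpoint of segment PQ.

(-25/8, 1/8)

Barycentric coordinates of the midpoint are the average: (1/4, 3/8, 3/8).
Converting: (1/4)·U + (3/8)·V + (3/8)·W = (-25/8, 1/8).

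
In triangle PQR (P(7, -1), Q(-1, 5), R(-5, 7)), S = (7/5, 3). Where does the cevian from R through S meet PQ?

(3, 2)

Barycentric coordinates of S with respect to PQR: (2/5, 2/5, 1/5).
On side PQ the R-coordinate is zero; dropping S's R-weight 1/5 and renormalizing the remaining 2/5 : 2/5 gives weights 1/2, 1/2 on P, Q.
T = (1/2)·(7, -1) + (1/2)·(-1, 5) = (3, 2).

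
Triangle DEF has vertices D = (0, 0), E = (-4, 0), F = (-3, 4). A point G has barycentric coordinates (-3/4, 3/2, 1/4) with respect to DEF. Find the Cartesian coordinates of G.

(-27/4, 1)

G = (-3/4)·D + (3/2)·E + (1/4)·F.
x-coordinate: (-3/4)·0 + (3/2)·(-4) + (1/4)·(-3) = -27/4.
y-coordinate: (-3/4)·0 + (3/2)·0 + (1/4)·4 = 1.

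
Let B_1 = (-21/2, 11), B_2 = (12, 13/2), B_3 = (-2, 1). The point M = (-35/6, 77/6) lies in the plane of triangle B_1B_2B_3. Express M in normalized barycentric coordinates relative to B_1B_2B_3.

Signed area of the reference triangle: [B_1B_2B_3] = ½·((-21/2)·(13/2−1) + 12·(1−11) + (-2)·(11−(13/2))) = ½·(-231/4 − 120 − 9) = -747/8.
[MB_2B_3] = ½·((-35/6)·(13/2−1) + 12·(1−(77/6)) + (-2)·(77/6−(13/2))) = ½·(-385/12 − 142 − 38/3) = -747/8, so the B_1-coordinate is (-747/8)/(-747/8) = 1.
[B_1MB_3] = ½·((-21/2)·(77/6−1) + (-35/6)·(1−11) + (-2)·(11−(77/6))) = ½·(-497/4 + 175/3 + 11/3) = -249/8, so the B_2-coordinate is 1/3.
[B_1B_2M] = ½·((-21/2)·(13/2−(77/6)) + 12·(77/6−11) + (-35/6)·(11−(13/2))) = ½·(133/2 + 22 − 105/4) = 249/8, so the B_3-coordinate is -1/3.

(1, 1/3, -1/3)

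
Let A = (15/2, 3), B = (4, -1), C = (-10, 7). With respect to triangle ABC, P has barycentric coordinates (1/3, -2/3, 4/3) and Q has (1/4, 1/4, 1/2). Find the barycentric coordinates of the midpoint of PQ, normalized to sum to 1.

(7/24, -5/24, 11/12)

Since both coordinate triples sum to 1, the midpoint's barycentrics are the componentwise average.
(1/3+1/4)/2 = 7/24; similarly -5/24 and 11/12.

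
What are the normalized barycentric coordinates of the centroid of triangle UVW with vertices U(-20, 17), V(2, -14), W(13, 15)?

The centroid is the average of the vertices, so each weight is 1/3.

(1/3, 1/3, 1/3)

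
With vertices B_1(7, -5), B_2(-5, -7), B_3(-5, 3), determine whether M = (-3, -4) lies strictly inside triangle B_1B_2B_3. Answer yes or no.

Barycentric coordinates of M: (1/6, 17/30, 4/15).
The three coordinates are positive, positive, positive; a point is interior exactly when all three are positive.

yes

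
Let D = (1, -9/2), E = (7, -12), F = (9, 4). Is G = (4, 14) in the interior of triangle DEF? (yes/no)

Barycentric coordinates of G: (100/111, -245/222, 89/74).
The three coordinates are positive, negative, positive; a point is interior exactly when all three are positive.

no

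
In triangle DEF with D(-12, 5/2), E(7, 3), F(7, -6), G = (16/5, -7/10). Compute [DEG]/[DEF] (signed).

2/5

[DEF] = ½·((-12)·(3−(-6)) + 7·(-6−(5/2)) + 7·(5/2−3)) = ½·(-108 − 119/2 − 7/2) = -171/2.
[DEG] = ½·((-12)·(3−(-7/10)) + 7·(-7/10−(5/2)) + (16/5)·(5/2−3)) = ½·(-222/5 − 112/5 − 8/5) = -171/5, so the ratio is (-171/5)/(-171/2) = 2/5.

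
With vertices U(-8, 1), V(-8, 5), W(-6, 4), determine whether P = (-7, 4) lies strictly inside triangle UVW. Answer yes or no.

Barycentric coordinates of P: (1/8, 3/8, 1/2).
The three coordinates are positive, positive, positive; a point is interior exactly when all three are positive.

yes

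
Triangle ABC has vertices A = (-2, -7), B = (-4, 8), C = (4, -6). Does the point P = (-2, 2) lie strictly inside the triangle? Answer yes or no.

yes

Barycentric coordinates of P: (5/23, 27/46, 9/46).
The three coordinates are positive, positive, positive; a point is interior exactly when all three are positive.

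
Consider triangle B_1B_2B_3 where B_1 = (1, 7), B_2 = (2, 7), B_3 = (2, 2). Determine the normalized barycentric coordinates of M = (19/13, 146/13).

(7/13, 17/13, -11/13)

Signed area of the reference triangle: [B_1B_2B_3] = ½·(1·(7−2) + 2·(2−7) + 2·(7−7)) = ½·(5 − 10 + 0) = -5/2.
[MB_2B_3] = ½·((19/13)·(7−2) + 2·(2−(146/13)) + 2·(146/13−7)) = ½·(95/13 − 240/13 + 110/13) = -35/26, so the B_1-coordinate is (-35/26)/(-5/2) = 7/13.
[B_1MB_3] = ½·(1·(146/13−2) + (19/13)·(2−7) + 2·(7−(146/13))) = ½·(120/13 − 95/13 − 110/13) = -85/26, so the B_2-coordinate is 17/13.
[B_1B_2M] = ½·(1·(7−(146/13)) + 2·(146/13−7) + (19/13)·(7−7)) = ½·(-55/13 + 110/13 + 0) = 55/26, so the B_3-coordinate is -11/13.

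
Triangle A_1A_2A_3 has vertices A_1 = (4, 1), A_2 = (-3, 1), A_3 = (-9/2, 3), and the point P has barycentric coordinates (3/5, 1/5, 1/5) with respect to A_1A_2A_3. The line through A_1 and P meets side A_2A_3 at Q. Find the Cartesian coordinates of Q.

Line A_1P meets A_2A_3 where the A_1-coordinate vanishes; zeroing P's A_1-weight and renormalizing leaves A_2, A_3-weights 1/5 : 1/5 → (1/2, 1/2).
So Q = (1/2)·A_2 + (1/2)·A_3 = (-15/4, 2).

(-15/4, 2)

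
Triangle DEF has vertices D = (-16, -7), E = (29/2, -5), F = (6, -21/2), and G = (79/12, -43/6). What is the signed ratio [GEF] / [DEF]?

1/6

[DEF] = ½·((-16)·(-5−(-21/2)) + (29/2)·(-21/2−(-7)) + 6·(-7−(-5))) = ½·(-88 − 203/4 − 12) = -603/8.
[GEF] = ½·((79/12)·(-5−(-21/2)) + (29/2)·(-21/2−(-43/6)) + 6·(-43/6−(-5))) = ½·(869/24 − 145/3 − 13) = -201/16, so the ratio is (-201/16)/(-603/8) = 1/6.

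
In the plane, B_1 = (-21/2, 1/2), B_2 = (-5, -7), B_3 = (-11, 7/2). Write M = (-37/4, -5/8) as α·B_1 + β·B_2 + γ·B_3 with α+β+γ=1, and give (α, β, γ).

Signed area of the reference triangle: [B_1B_2B_3] = ½·((-21/2)·(-7−(7/2)) + (-5)·(7/2−(1/2)) + (-11)·(1/2−(-7))) = ½·(441/4 − 15 − 165/2) = 51/8.
[MB_2B_3] = ½·((-37/4)·(-7−(7/2)) + (-5)·(7/2−(-5/8)) + (-11)·(-5/8−(-7))) = ½·(777/8 − 165/8 − 561/8) = 51/16, so the B_1-coordinate is (51/16)/(51/8) = 1/2.
[B_1MB_3] = ½·((-21/2)·(-5/8−(7/2)) + (-37/4)·(7/2−(1/2)) + (-11)·(1/2−(-5/8))) = ½·(693/16 − 111/4 − 99/8) = 51/32, so the B_2-coordinate is 1/4.
[B_1B_2M] = ½·((-21/2)·(-7−(-5/8)) + (-5)·(-5/8−(1/2)) + (-37/4)·(1/2−(-7))) = ½·(1071/16 + 45/8 − 555/8) = 51/32, so the B_3-coordinate is 1/4.

(1/2, 1/4, 1/4)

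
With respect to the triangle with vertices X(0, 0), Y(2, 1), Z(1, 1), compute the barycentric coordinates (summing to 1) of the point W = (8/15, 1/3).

(2/3, 1/5, 2/15)

Signed area of the reference triangle: [XYZ] = ½·(0·(1−1) + 2·(1−0) + 1·(0−1)) = ½·(0 + 2 − 1) = 1/2.
[WYZ] = ½·((8/15)·(1−1) + 2·(1−(1/3)) + 1·(1/3−1)) = ½·(0 + 4/3 − 2/3) = 1/3, so the X-coordinate is (1/3)/(1/2) = 2/3.
[XWZ] = ½·(0·(1/3−1) + (8/15)·(1−0) + 1·(0−(1/3))) = ½·(0 + 8/15 − 1/3) = 1/10, so the Y-coordinate is 1/5.
[XYW] = ½·(0·(1−(1/3)) + 2·(1/3−0) + (8/15)·(0−1)) = ½·(0 + 2/3 − 8/15) = 1/15, so the Z-coordinate is 2/15.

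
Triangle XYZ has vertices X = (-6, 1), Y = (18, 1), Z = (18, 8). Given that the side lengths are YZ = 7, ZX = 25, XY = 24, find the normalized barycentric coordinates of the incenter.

(1/8, 25/56, 3/7)

The incenter has barycentric coordinates proportional to the opposite side lengths: (7 : 25 : 24).
Normalizing by 7+25+24 = 56 gives (1/8, 25/56, 3/7).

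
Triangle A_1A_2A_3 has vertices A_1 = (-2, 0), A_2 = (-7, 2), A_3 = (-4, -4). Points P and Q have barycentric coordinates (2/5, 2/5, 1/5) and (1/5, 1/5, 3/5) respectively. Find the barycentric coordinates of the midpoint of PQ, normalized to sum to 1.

Since both coordinate triples sum to 1, the midpoint's barycentrics are the componentwise average.
(2/5+1/5)/2 = 3/10; similarly 3/10 and 2/5.

(3/10, 3/10, 2/5)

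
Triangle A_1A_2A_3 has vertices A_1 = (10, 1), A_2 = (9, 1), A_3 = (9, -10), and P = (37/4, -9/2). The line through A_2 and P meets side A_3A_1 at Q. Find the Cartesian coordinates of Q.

Barycentric coordinates of P with respect to A_1A_2A_3: (1/4, 1/4, 1/2).
On side A_3A_1 the A_2-coordinate is zero; dropping P's A_2-weight 1/4 and renormalizing the remaining 1/2 : 1/4 gives weights 2/3, 1/3 on A_3, A_1.
Q = (2/3)·(9, -10) + (1/3)·(10, 1) = (28/3, -19/3).

(28/3, -19/3)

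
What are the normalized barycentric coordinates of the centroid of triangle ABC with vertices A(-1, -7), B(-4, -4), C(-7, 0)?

(1/3, 1/3, 1/3)

The centroid is the average of the vertices, so each weight is 1/3.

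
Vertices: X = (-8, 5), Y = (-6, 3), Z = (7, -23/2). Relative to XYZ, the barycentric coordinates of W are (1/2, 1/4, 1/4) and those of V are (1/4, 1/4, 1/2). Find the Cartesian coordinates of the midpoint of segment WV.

(-15/8, -27/16)

Barycentric coordinates of the midpoint are the average: (3/8, 1/4, 3/8).
Converting: (3/8)·X + (1/4)·Y + (3/8)·Z = (-15/8, -27/16).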